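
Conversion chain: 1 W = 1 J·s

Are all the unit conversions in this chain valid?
The chain is incorrect (it contains an error).

Incorrect: Watt is J/s, not J·s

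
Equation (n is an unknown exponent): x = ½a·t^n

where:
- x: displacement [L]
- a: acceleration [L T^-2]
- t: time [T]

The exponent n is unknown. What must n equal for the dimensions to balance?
n = 2

x has dimensions [L]; t has dimensions [T].
The rest of the RHS has dimensions [L T^-2], so t^n must supply [T^2].
With n = 2: ½a·t^2 has dimensions [L], matching the LHS ✓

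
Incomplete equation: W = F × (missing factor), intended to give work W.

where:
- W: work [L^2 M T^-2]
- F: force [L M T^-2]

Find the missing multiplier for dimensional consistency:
d (distance), dimensions [L]

W has dimensions [L^2 M T^-2] and F has dimensions [L M T^-2].
The missing factor must have dimensions [L^2 M T^-2] / [L M T^-2] = [L], i.e. distance (d).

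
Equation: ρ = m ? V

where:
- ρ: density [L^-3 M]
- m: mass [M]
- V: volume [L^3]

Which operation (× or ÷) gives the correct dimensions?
division (÷): ρ = m ÷ V

ρ [L^-3 M]; m [M]; V [L^3].
m × V → [L^3 M] ✗
m ÷ V → [L^-3 M] ✓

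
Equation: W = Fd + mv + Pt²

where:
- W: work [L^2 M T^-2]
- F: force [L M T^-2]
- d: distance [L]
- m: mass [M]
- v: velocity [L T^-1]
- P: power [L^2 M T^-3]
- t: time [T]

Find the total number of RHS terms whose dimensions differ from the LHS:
2

LHS W: [L^2 M T^-2]
- Fd: [L^2 M T^-2] ✓
- mv: [L M T^-1] ✗
- Pt²: [L^2 M T^-1] ✗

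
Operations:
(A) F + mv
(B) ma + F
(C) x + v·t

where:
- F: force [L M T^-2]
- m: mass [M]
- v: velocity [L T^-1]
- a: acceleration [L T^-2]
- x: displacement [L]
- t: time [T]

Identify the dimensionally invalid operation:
(A) F + mv

(A) F + mv: F [L M T^-2] and mv [L M T^-1] — different dimensions cannot be added/subtracted ✗
(B) ma + F: ma [L M T^-2] and F [L M T^-2] — same dimensions ✓
(C) x + v·t: x [L] and v·t [L] — same dimensions ✓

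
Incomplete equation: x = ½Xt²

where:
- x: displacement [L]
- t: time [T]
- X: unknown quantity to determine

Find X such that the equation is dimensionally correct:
X = a (acceleration), dimensions [L T^-2]

x has dimensions [L]; the rest of the RHS (½ t²) has dimensions [T^2].
So X must have dimensions [L T^-2] — X = a (acceleration).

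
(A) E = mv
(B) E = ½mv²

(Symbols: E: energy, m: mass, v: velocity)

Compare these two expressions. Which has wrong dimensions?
(A)

(A) E = mv: LHS [L^2 M T^-2], RHS [L M T^-1] ✗
(B) E = ½mv²: LHS [L^2 M T^-2], RHS [L^2 M T^-2] ✓

Expression (A) E = mv is dimensionally incorrect.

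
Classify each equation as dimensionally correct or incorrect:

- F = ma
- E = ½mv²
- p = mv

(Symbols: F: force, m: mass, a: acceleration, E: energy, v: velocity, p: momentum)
Dimensionally correct: F = ma, E = ½mv², p = mv
Dimensionally incorrect: none
Ordered (correct first, then incorrect): F = ma, E = ½mv², p = mv

- F = ma: LHS [L M T^-2], RHS [L M T^-2] → correct ✓
- E = ½mv²: LHS [L^2 M T^-2], RHS [L^2 M T^-2] → correct ✓
- p = mv: LHS [L M T^-1], RHS [L M T^-1] → correct ✓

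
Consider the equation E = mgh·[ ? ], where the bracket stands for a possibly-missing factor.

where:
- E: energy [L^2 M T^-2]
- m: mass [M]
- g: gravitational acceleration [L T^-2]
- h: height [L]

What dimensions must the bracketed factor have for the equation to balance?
Nothing is missing — the bracketed factor must be dimensionless.

E has dimensions [L^2 M T^-2] and mgh already has dimensions [L^2 M T^-2], so E = mgh is dimensionally complete.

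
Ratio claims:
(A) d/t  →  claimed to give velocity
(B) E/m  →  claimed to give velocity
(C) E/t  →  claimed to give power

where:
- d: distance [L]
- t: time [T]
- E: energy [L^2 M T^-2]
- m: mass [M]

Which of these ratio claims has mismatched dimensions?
(B) E/m does not give velocity

(A) d/t: [L T^-1] = velocity [L T^-1] ✓
(B) E/m: [L^2 T^-2] ≠ velocity [L T^-1] ✗
(C) E/t: [L^2 M T^-3] = power [L^2 M T^-3] ✓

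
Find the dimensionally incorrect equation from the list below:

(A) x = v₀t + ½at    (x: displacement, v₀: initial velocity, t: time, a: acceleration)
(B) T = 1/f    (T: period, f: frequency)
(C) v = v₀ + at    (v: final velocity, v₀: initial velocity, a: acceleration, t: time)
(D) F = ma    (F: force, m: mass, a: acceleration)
(A) x = v₀t + ½at

The equation (A) x = v₀t + ½at is dimensionally incorrect.

LHS (x): [L]
RHS terms:
  - v₀t: [L] ✓
  - ½at: [L T^-1] ✗ (does not match LHS)

The dimensions do not match. The other three equations balance.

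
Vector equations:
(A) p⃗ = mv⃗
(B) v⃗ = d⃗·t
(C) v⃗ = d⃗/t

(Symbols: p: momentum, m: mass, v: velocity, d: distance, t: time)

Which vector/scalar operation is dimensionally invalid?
(B) v⃗ = d⃗·t

(A) p⃗ = mv⃗: LHS [L M T^-1], RHS [L M T^-1] ✓ — mass (scalar) times velocity (vector)
(B) v⃗ = d⃗·t: LHS [L T^-1], RHS [L T] ✗ — velocity is displacement per time; should be d⃗/t
(C) v⃗ = d⃗/t: LHS [L T^-1], RHS [L T^-1] ✓ — displacement (vector) divided by time (scalar)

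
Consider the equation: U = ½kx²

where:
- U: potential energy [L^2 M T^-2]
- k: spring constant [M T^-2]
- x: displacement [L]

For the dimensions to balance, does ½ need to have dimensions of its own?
No

U has dimensions [L^2 M T^-2] and kx² already has dimensions [L^2 M T^-2], so the equation balances without ½ contributing any dimensions. ½ is a pure (dimensionless) number; changing or removing it would not affect dimensional consistency.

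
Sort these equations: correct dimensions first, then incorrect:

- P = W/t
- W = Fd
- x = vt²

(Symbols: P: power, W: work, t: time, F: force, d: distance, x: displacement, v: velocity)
Dimensionally correct: P = W/t, W = Fd
Dimensionally incorrect: x = vt²
Ordered (correct first, then incorrect): P = W/t, W = Fd, x = vt²

- P = W/t: LHS [L^2 M T^-3], RHS [L^2 M T^-3] → correct ✓
- W = Fd: LHS [L^2 M T^-2], RHS [L^2 M T^-2] → correct ✓
- x = vt²: LHS [L], RHS [L T] → incorrect ✗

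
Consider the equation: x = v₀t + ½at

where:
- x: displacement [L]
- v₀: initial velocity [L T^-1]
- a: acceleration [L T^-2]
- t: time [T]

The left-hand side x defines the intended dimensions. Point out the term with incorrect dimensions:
The term ½at

Checking each RHS term against the LHS:
- v₀t: [L] — matches x [L] ✓
- ½at: [L T^-1] — does NOT match x [L] ✗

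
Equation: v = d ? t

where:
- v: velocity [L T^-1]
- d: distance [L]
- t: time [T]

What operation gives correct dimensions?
division (÷): v = d ÷ t

v [L T^-1]; d [L]; t [T].
d × t → [L T] ✗
d ÷ t → [L T^-1] ✓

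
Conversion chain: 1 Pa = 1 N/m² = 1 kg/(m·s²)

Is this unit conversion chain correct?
The chain is correct (no errors).

Correct: Pascal is Newton per square meter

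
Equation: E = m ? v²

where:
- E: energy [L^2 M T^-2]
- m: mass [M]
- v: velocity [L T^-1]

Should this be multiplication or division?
multiplication (×): E = m × v²

E [L^2 M T^-2]; m [M]; v² [L^2 T^-2].
m × v² → [L^2 M T^-2] ✓
m ÷ v² → [L^-2 M T^2] ✗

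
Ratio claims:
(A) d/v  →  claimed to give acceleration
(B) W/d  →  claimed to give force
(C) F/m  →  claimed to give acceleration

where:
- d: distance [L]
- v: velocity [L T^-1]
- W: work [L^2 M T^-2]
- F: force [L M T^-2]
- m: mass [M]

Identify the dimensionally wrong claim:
(A) d/v does not give acceleration

(A) d/v: [T] ≠ acceleration [L T^-2] ✗
(B) W/d: [L M T^-2] = force [L M T^-2] ✓
(C) F/m: [L T^-2] = acceleration [L T^-2] ✓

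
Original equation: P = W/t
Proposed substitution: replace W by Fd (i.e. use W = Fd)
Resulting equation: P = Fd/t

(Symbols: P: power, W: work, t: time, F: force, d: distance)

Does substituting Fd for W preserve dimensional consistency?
Yes

[W] = [L^2 M T^-2] and [Fd] = [L^2 M T^-2]. These match, so the substitution replaces a quantity by one of the same dimensions and the result P = Fd/t has LHS [L^2 M T^-3] vs RHS [L^2 M T^-3] — still consistent.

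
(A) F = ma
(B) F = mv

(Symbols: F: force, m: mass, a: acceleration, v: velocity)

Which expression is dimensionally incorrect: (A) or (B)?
(B)

(A) F = ma: LHS [L M T^-2], RHS [L M T^-2] ✓
(B) F = mv: LHS [L M T^-2], RHS [L M T^-1] ✗

Expression (B) F = mv is dimensionally incorrect.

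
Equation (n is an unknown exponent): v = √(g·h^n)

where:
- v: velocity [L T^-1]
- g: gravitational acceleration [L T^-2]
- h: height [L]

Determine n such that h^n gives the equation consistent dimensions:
n = 1

v has dimensions [L T^-1]; h has dimensions [L].
With n = 1: √(g·h^1) has dimensions [L T^-1], matching the LHS ✓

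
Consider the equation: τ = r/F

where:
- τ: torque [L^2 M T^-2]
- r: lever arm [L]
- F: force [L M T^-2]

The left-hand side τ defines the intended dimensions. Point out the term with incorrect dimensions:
The right-hand side term r/F

τ has dimensions [L^2 M T^-2], but r/F has dimensions [M^-1 T^2], so the term r/F is dimensionally wrong for τ.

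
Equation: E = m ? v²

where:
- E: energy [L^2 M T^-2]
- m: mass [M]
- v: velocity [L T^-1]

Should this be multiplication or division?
multiplication (×): E = m × v²

E [L^2 M T^-2]; m [M]; v² [L^2 T^-2].
m × v² → [L^2 M T^-2] ✓
m ÷ v² → [L^-2 M T^2] ✗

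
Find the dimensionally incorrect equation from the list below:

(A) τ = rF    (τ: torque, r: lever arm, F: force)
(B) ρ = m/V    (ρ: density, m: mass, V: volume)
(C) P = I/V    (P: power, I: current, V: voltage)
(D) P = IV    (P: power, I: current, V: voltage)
(C) P = I/V

The equation (C) P = I/V is dimensionally incorrect.

LHS (P): [L^2 M T^-3]
RHS (I/V): [I^2 L^-2 M^-1 T^3] ✗

The dimensions do not match. The other three equations balance.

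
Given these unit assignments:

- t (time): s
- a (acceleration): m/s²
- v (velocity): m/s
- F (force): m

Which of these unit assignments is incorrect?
F

The variable F (force) should have units N, not m.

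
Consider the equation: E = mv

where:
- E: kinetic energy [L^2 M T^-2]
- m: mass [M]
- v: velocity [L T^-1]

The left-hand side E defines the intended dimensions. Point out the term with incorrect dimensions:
The right-hand side term mv

E has dimensions [L^2 M T^-2], but mv has dimensions [L M T^-1], so the term mv is dimensionally wrong for E.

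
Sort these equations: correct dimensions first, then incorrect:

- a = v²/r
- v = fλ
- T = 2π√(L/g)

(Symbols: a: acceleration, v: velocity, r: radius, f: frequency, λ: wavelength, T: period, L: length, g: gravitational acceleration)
Dimensionally correct: a = v²/r, v = fλ, T = 2π√(L/g)
Dimensionally incorrect: none
Ordered (correct first, then incorrect): a = v²/r, v = fλ, T = 2π√(L/g)

- a = v²/r: LHS [L T^-2], RHS [L T^-2] → correct ✓
- v = fλ: LHS [L T^-1], RHS [L T^-1] → correct ✓
- T = 2π√(L/g): LHS [T], RHS [T] → correct ✓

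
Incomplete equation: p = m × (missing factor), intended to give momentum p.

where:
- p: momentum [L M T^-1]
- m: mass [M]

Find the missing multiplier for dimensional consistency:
v (velocity), dimensions [L T^-1]

p has dimensions [L M T^-1] and m has dimensions [M].
The missing factor must have dimensions [L M T^-1] / [M] = [L T^-1], i.e. velocity (v).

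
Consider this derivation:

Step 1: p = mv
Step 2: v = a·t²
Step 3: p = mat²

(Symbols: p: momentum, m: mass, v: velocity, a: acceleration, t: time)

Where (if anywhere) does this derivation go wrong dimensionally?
Step 2

Step 1: p = mv → LHS [L M T^-1], RHS [L M T^-1] ✓
Step 2: v = a·t² → LHS [L T^-1], RHS [L] ✗

The first dimensional inconsistency appears in step 2: v = a·t²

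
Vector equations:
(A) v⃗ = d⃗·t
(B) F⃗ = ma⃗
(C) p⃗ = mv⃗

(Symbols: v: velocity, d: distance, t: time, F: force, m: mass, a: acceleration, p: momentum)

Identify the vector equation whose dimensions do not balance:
(A) v⃗ = d⃗·t

(A) v⃗ = d⃗·t: LHS [L T^-1], RHS [L T] ✗ — velocity is displacement per time; should be d⃗/t
(B) F⃗ = ma⃗: LHS [L M T^-2], RHS [L M T^-2] ✓ — Force and acceleration are vectors, mass is a scalar
(C) p⃗ = mv⃗: LHS [L M T^-1], RHS [L M T^-1] ✓ — mass (scalar) times velocity (vector)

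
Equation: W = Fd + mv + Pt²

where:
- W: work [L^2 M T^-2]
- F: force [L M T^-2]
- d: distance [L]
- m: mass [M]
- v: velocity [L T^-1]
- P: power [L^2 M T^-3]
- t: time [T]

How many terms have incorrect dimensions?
2

LHS W: [L^2 M T^-2]
- Fd: [L^2 M T^-2] ✓
- mv: [L M T^-1] ✗
- Pt²: [L^2 M T^-1] ✗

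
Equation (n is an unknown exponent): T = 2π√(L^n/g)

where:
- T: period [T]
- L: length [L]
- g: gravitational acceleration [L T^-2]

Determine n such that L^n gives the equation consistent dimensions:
n = 1

T has dimensions [T]; L has dimensions [L].
With n = 1: 2π√(L^1/g) has dimensions [T], matching the LHS ✓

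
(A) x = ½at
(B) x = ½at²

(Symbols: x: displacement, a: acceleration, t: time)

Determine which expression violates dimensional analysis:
(A)

(A) x = ½at: LHS [L], RHS [L T^-1] ✗
(B) x = ½at²: LHS [L], RHS [L] ✓

Expression (A) x = ½at is dimensionally incorrect.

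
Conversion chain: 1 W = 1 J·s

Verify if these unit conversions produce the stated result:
The chain is incorrect (it contains an error).

Incorrect: Watt is J/s, not J·s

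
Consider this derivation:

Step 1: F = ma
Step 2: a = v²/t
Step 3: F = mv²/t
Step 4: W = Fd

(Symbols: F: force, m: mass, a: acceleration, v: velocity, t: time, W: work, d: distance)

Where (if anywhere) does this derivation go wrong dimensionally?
Step 2

Step 1: F = ma → LHS [L M T^-2], RHS [L M T^-2] ✓
Step 2: a = v²/t → LHS [L T^-2], RHS [L^2 T^-3] ✗

The first dimensional inconsistency appears in step 2: a = v²/t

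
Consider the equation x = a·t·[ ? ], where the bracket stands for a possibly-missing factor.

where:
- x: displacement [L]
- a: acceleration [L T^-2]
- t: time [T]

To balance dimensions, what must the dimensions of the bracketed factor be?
[T] — time (e.g. t)

x has dimensions [L]; a·t has dimensions [L T^-1].
The bracketed factor must supply [L] / [L T^-1] = [T].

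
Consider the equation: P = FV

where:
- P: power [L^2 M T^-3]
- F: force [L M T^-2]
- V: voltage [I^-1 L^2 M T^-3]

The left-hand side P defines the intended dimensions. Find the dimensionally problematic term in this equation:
The right-hand side term FV

P has dimensions [L^2 M T^-3], but FV has dimensions [I^-1 L^3 M^2 T^-5], so the term FV is dimensionally wrong for P.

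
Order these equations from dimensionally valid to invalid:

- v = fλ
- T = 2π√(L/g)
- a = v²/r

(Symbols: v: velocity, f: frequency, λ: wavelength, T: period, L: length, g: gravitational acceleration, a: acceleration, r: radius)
Dimensionally correct: v = fλ, T = 2π√(L/g), a = v²/r
Dimensionally incorrect: none
Ordered (correct first, then incorrect): v = fλ, T = 2π√(L/g), a = v²/r

- v = fλ: LHS [L T^-1], RHS [L T^-1] → correct ✓
- T = 2π√(L/g): LHS [T], RHS [T] → correct ✓
- a = v²/r: LHS [L T^-2], RHS [L T^-2] → correct ✓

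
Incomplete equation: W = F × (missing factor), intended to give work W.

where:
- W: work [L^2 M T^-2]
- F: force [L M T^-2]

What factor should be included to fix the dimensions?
d (distance), dimensions [L]

W has dimensions [L^2 M T^-2] and F has dimensions [L M T^-2].
The missing factor must have dimensions [L^2 M T^-2] / [L M T^-2] = [L], i.e. distance (d).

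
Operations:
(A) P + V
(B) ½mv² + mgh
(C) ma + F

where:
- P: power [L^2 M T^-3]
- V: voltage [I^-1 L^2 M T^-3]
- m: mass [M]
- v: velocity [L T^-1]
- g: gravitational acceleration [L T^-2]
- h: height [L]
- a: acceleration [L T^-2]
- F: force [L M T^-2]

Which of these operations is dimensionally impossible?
(A) P + V

(A) P + V: P [L^2 M T^-3] and V [I^-1 L^2 M T^-3] — different dimensions cannot be added/subtracted ✗
(B) ½mv² + mgh: ½mv² [L^2 M T^-2] and mgh [L^2 M T^-2] — same dimensions ✓
(C) ma + F: ma [L M T^-2] and F [L M T^-2] — same dimensions ✓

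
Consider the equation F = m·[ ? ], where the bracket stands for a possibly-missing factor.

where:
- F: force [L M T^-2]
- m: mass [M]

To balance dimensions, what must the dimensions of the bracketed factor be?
[L T^-2] — acceleration (e.g. a)

F has dimensions [L M T^-2]; m has dimensions [M].
The bracketed factor must supply [L M T^-2] / [M] = [L T^-2].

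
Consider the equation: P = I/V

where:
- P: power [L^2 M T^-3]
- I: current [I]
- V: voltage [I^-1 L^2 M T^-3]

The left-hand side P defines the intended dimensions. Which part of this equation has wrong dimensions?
The right-hand side term I/V

P has dimensions [L^2 M T^-3], but I/V has dimensions [I^2 L^-2 M^-1 T^3], so the term I/V is dimensionally wrong for P.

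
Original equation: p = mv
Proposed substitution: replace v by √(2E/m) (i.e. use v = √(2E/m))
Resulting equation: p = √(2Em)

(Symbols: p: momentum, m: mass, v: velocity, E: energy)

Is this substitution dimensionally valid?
Yes

[v] = [L T^-1] and [√(2E/m)] = [L T^-1]. These match, so the substitution replaces a quantity by one of the same dimensions and the result p = √(2Em) has LHS [L M T^-1] vs RHS [L M T^-1] — still consistent.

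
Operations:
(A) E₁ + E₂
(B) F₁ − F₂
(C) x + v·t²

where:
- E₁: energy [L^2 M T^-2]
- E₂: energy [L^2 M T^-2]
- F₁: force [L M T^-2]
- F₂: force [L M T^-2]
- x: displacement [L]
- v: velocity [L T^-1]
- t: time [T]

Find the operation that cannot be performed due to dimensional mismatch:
(C) x + v·t²

(A) E₁ + E₂: E₁ [L^2 M T^-2] and E₂ [L^2 M T^-2] — same dimensions ✓
(B) F₁ − F₂: F₁ [L M T^-2] and F₂ [L M T^-2] — same dimensions ✓
(C) x + v·t²: x [L] and v·t² [L T] — different dimensions cannot be added/subtracted ✗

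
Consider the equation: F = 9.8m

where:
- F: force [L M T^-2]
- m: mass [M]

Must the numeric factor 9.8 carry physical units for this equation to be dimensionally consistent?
Yes

F has dimensions [L M T^-2], while m alone has dimensions [M]. For the equation to balance, the factor 9.8 must carry dimensions [L T^-2] — it is a dimensional constant (a numerical value of a physical quantity with its units suppressed), not a pure number.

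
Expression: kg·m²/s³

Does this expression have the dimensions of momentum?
No

The expression kg·m²/s³ has dimensions [L^2 M T^-3], but momentum has dimensions [L M T^-1].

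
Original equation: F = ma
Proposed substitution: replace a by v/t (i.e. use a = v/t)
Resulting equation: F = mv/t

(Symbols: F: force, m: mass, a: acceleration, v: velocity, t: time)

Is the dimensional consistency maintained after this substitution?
Yes

[a] = [L T^-2] and [v/t] = [L T^-2]. These match, so the substitution replaces a quantity by one of the same dimensions and the result F = mv/t has LHS [L M T^-2] vs RHS [L M T^-2] — still consistent.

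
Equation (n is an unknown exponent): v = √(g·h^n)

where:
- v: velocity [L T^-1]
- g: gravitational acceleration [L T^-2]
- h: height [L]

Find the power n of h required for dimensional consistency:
n = 1

v has dimensions [L T^-1]; h has dimensions [L].
With n = 1: √(g·h^1) has dimensions [L T^-1], matching the LHS ✓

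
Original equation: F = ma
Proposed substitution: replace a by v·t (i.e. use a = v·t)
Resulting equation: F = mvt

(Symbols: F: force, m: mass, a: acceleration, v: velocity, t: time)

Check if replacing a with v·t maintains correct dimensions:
No

[a] = [L T^-2] and [v·t] = [L]. These differ, so the substitution replaces a quantity by one of different dimensions and the result F = mvt has LHS [L M T^-2] vs RHS [L M] — inconsistent.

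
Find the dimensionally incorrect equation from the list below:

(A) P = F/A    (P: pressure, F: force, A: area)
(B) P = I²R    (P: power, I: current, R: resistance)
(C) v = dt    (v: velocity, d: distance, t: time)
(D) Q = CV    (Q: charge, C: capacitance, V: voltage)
(C) v = dt

The equation (C) v = dt is dimensionally incorrect.

LHS (v): [L T^-1]
RHS (dt): [L T] ✗

The dimensions do not match. The other three equations balance.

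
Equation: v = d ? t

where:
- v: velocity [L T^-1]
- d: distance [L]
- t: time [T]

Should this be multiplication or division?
division (÷): v = d ÷ t

v [L T^-1]; d [L]; t [T].
d × t → [L T] ✗
d ÷ t → [L T^-1] ✓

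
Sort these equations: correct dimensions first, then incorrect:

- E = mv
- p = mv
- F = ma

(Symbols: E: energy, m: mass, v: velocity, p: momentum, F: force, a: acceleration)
Dimensionally correct: p = mv, F = ma
Dimensionally incorrect: E = mv
Ordered (correct first, then incorrect): p = mv, F = ma, E = mv

- E = mv: LHS [L^2 M T^-2], RHS [L M T^-1] → incorrect ✗
- p = mv: LHS [L M T^-1], RHS [L M T^-1] → correct ✓
- F = ma: LHS [L M T^-2], RHS [L M T^-2] → correct ✓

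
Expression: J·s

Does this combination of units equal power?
No

The expression J·s has dimensions [L^2 M T^-1], but power has dimensions [L^2 M T^-3].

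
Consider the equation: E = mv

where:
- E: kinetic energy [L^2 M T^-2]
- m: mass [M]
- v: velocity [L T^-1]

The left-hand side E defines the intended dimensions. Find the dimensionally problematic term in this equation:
The right-hand side term mv

E has dimensions [L^2 M T^-2], but mv has dimensions [L M T^-1], so the term mv is dimensionally wrong for E.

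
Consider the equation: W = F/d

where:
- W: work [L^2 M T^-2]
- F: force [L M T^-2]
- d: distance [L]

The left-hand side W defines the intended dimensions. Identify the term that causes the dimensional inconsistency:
The right-hand side term F/d

W has dimensions [L^2 M T^-2], but F/d has dimensions [M T^-2], so the term F/d is dimensionally wrong for W.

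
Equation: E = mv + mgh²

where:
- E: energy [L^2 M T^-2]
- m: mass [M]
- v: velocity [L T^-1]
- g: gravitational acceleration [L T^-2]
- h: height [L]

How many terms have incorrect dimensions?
2

LHS E: [L^2 M T^-2]
- mv: [L M T^-1] ✗
- mgh²: [L^3 M T^-2] ✗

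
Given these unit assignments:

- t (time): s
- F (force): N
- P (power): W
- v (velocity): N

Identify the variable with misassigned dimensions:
v

The variable v (velocity) should have units m/s, not N.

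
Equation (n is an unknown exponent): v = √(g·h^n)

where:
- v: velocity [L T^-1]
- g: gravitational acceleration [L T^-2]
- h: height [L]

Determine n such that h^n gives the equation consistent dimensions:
n = 1

v has dimensions [L T^-1]; h has dimensions [L].
With n = 1: √(g·h^1) has dimensions [L T^-1], matching the LHS ✓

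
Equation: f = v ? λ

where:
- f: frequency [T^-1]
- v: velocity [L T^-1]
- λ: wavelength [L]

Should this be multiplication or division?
division (÷): f = v ÷ λ

f [T^-1]; v [L T^-1]; λ [L].
v × λ → [L^2 T^-1] ✗
v ÷ λ → [T^-1] ✓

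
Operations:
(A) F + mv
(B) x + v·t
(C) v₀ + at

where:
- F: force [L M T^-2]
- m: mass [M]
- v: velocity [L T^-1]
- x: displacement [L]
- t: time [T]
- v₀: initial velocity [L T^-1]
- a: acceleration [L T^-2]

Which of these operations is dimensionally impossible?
(A) F + mv

(A) F + mv: F [L M T^-2] and mv [L M T^-1] — different dimensions cannot be added/subtracted ✗
(B) x + v·t: x [L] and v·t [L] — same dimensions ✓
(C) v₀ + at: v₀ [L T^-1] and at [L T^-1] — same dimensions ✓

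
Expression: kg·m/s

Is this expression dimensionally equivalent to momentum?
Yes

The expression kg·m/s has dimensions [L M T^-1], which is exactly momentum [L M T^-1].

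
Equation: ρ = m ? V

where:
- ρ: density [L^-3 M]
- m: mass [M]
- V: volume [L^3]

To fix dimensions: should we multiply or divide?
division (÷): ρ = m ÷ V

ρ [L^-3 M]; m [M]; V [L^3].
m × V → [L^3 M] ✗
m ÷ V → [L^-3 M] ✓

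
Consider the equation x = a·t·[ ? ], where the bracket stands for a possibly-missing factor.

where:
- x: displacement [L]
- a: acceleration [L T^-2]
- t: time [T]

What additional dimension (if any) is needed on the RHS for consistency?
[T] — time (e.g. t)

x has dimensions [L]; a·t has dimensions [L T^-1].
The bracketed factor must supply [L] / [L T^-1] = [T].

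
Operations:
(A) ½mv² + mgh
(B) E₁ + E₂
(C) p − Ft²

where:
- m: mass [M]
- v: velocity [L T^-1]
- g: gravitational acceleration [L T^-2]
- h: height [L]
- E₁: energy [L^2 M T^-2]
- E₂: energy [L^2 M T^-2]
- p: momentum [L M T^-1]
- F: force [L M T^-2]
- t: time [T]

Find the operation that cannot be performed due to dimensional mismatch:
(C) p − Ft²

(A) ½mv² + mgh: ½mv² [L^2 M T^-2] and mgh [L^2 M T^-2] — same dimensions ✓
(B) E₁ + E₂: E₁ [L^2 M T^-2] and E₂ [L^2 M T^-2] — same dimensions ✓
(C) p − Ft²: p [L M T^-1] and Ft² [L M] — different dimensions cannot be added/subtracted ✗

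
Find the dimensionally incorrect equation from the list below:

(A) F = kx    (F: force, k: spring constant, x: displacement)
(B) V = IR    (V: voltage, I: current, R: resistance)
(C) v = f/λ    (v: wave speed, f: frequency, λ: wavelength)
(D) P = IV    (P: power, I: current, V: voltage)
(C) v = f/λ

The equation (C) v = f/λ is dimensionally incorrect.

LHS (v): [L T^-1]
RHS (f/λ): [L^-1 T^-1] ✗

The dimensions do not match. The other three equations balance.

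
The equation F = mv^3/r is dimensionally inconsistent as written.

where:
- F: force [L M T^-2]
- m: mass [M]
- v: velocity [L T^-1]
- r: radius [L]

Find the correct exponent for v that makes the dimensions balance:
The exponent of v should be 2: F = mv^2/r

The LHS F has dimensions [L M T^-2]; v has dimensions [L T^-1].
As written, the RHS mv^3/r (exponent 3 on v) has dimensions [L^2 M T^-3], which does not match.
With exponent 2, the RHS mv^2/r has dimensions [L M T^-2], matching the LHS.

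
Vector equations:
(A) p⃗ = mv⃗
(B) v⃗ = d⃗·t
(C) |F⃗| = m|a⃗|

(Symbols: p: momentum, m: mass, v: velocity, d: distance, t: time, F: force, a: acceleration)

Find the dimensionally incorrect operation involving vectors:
(B) v⃗ = d⃗·t

(A) p⃗ = mv⃗: LHS [L M T^-1], RHS [L M T^-1] ✓ — mass (scalar) times velocity (vector)
(B) v⃗ = d⃗·t: LHS [L T^-1], RHS [L T] ✗ — velocity is displacement per time; should be d⃗/t
(C) |F⃗| = m|a⃗|: LHS [L M T^-2], RHS [L M T^-2] ✓ — magnitudes of vectors are scalars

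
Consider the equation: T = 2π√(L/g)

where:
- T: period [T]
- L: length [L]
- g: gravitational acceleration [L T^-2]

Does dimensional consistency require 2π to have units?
No

T has dimensions [T] and √(L/g) already has dimensions [T], so the equation balances without 2π contributing any dimensions. 2π is a pure (dimensionless) number; changing or removing it would not affect dimensional consistency.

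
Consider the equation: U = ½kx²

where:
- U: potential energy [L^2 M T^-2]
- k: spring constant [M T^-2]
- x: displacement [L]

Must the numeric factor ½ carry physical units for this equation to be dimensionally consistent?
No

U has dimensions [L^2 M T^-2] and kx² already has dimensions [L^2 M T^-2], so the equation balances without ½ contributing any dimensions. ½ is a pure (dimensionless) number; changing or removing it would not affect dimensional consistency.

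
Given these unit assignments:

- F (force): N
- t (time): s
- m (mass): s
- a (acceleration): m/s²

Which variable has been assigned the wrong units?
m

The variable m (mass) should have units kg, not s.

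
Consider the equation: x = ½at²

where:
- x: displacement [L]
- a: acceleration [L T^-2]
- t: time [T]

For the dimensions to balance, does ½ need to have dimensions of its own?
No

x has dimensions [L] and at² already has dimensions [L], so the equation balances without ½ contributing any dimensions. ½ is a pure (dimensionless) number; changing or removing it would not affect dimensional consistency.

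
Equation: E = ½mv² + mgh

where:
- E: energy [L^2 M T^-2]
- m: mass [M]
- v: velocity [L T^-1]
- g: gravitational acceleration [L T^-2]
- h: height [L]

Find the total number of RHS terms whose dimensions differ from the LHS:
0

LHS E: [L^2 M T^-2]
- ½mv²: [L^2 M T^-2] ✓
- mgh: [L^2 M T^-2] ✓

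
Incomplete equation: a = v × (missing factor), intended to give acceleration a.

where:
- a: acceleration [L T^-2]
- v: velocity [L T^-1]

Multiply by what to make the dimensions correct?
1/t (inverse time), dimensions [T^-1]

a has dimensions [L T^-2] and v has dimensions [L T^-1].
The missing factor must have dimensions [L T^-2] / [L T^-1] = [T^-1], i.e. inverse time (1/t).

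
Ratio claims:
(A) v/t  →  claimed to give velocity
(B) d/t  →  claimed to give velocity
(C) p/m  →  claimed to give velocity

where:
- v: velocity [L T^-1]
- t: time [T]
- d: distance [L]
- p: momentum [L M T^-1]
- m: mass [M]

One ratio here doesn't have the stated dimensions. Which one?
(A) v/t does not give velocity

(A) v/t: [L T^-2] ≠ velocity [L T^-1] ✗
(B) d/t: [L T^-1] = velocity [L T^-1] ✓
(C) p/m: [L T^-1] = velocity [L T^-1] ✓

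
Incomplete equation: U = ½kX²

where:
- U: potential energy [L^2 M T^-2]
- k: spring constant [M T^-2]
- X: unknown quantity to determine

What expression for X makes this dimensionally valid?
X = x (displacement), dimensions [L]

U has dimensions [L^2 M T^-2]; the rest of the RHS (½k) has dimensions [M T^-2].
So X² must have dimensions [L^2], i.e. X has dimensions [L] — X = x (displacement).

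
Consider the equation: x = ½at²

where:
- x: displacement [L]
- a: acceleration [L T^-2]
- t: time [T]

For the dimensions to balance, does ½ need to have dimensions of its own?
No

x has dimensions [L] and at² already has dimensions [L], so the equation balances without ½ contributing any dimensions. ½ is a pure (dimensionless) number; changing or removing it would not affect dimensional consistency.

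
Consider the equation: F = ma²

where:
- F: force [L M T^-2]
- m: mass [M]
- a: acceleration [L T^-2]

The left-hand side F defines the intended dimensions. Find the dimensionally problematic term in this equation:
The right-hand side term ma²

F has dimensions [L M T^-2], but ma² has dimensions [L^2 M T^-4], so the term ma² is dimensionally wrong for F.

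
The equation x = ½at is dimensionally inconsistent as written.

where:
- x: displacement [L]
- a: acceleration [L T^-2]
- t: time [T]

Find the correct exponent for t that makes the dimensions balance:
The exponent of t should be 2: x = ½at^2

The LHS x has dimensions [L]; t has dimensions [T].
As written, the RHS ½at (exponent 1 on t) has dimensions [L T^-1], which does not match.
With exponent 2, the RHS ½at^2 has dimensions [L], matching the LHS.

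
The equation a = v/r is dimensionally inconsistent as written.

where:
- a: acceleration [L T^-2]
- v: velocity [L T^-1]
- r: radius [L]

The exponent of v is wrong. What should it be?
The exponent of v should be 2: a = v^2/r

The LHS a has dimensions [L T^-2]; v has dimensions [L T^-1].
As written, the RHS v/r (exponent 1 on v) has dimensions [T^-1], which does not match.
With exponent 2, the RHS v^2/r has dimensions [L T^-2], matching the LHS.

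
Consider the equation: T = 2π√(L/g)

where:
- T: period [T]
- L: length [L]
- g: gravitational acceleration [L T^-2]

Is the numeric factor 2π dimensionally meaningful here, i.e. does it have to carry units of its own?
No

T has dimensions [T] and √(L/g) already has dimensions [T], so the equation balances without 2π contributing any dimensions. 2π is a pure (dimensionless) number; changing or removing it would not affect dimensional consistency.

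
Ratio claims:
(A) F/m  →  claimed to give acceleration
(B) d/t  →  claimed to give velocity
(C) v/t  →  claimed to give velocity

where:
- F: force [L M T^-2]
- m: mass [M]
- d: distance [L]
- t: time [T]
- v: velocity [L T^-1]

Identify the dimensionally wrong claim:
(C) v/t does not give velocity

(A) F/m: [L T^-2] = acceleration [L T^-2] ✓
(B) d/t: [L T^-1] = velocity [L T^-1] ✓
(C) v/t: [L T^-2] ≠ velocity [L T^-1] ✗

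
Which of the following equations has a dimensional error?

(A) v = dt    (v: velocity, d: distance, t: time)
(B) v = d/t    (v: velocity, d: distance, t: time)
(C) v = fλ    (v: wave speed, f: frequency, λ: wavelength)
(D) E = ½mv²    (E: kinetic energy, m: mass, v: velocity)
(A) v = dt

The equation (A) v = dt is dimensionally incorrect.

LHS (v): [L T^-1]
RHS (dt): [L T] ✗

The dimensions do not match. The other three equations balance.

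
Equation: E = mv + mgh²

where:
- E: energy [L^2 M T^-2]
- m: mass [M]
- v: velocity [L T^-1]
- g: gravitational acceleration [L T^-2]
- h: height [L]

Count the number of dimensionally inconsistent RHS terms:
2

LHS E: [L^2 M T^-2]
- mv: [L M T^-1] ✗
- mgh²: [L^3 M T^-2] ✗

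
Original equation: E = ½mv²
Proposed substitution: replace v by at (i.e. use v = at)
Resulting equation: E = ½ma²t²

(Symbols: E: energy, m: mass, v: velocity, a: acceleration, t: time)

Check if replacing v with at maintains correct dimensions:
Yes

[v] = [L T^-1] and [at] = [L T^-1]. These match, so the substitution replaces a quantity by one of the same dimensions and the result E = ½ma²t² has LHS [L^2 M T^-2] vs RHS [L^2 M T^-2] — still consistent.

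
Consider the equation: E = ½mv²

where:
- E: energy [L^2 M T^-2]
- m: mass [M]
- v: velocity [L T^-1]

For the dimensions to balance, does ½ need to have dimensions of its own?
No

E has dimensions [L^2 M T^-2] and mv² already has dimensions [L^2 M T^-2], so the equation balances without ½ contributing any dimensions. ½ is a pure (dimensionless) number; changing or removing it would not affect dimensional consistency.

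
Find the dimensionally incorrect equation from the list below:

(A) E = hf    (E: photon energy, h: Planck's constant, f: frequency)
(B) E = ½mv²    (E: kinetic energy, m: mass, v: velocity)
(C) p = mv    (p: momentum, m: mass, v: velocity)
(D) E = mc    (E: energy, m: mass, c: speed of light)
(D) E = mc

The equation (D) E = mc is dimensionally incorrect.

LHS (E): [L^2 M T^-2]
RHS (mc): [L M T^-1] ✗

The dimensions do not match. The other three equations balance.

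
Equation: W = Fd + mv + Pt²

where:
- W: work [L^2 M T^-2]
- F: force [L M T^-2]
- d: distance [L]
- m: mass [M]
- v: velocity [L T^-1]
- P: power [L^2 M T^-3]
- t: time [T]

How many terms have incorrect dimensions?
2

LHS W: [L^2 M T^-2]
- Fd: [L^2 M T^-2] ✓
- mv: [L M T^-1] ✗
- Pt²: [L^2 M T^-1] ✗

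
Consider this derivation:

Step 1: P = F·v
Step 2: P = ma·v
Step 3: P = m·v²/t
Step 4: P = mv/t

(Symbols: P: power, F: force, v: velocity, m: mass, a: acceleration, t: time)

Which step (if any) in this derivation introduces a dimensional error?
Step 4

Step 1: P = F·v → LHS [L^2 M T^-3], RHS [L^2 M T^-3] ✓
Step 2: P = ma·v → LHS [L^2 M T^-3], RHS [L^2 M T^-3] ✓
Step 3: P = m·v²/t → LHS [L^2 M T^-3], RHS [L^2 M T^-3] ✓
Step 4: P = mv/t → LHS [L^2 M T^-3], RHS [L M T^-2] ✗

The first dimensional inconsistency appears in step 4: P = mv/t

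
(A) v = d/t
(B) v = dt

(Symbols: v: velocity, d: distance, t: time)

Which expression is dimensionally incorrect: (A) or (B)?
(B)

(A) v = d/t: LHS [L T^-1], RHS [L T^-1] ✓
(B) v = dt: LHS [L T^-1], RHS [L T] ✗

Expression (B) v = dt is dimensionally incorrect.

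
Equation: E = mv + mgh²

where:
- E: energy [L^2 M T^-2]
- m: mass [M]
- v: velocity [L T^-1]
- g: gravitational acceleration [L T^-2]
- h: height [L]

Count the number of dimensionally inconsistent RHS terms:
2

LHS E: [L^2 M T^-2]
- mv: [L M T^-1] ✗
- mgh²: [L^3 M T^-2] ✗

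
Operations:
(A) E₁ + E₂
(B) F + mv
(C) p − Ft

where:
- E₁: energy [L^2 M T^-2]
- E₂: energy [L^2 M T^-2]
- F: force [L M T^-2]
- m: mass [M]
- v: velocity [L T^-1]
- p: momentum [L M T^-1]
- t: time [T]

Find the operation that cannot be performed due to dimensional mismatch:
(B) F + mv

(A) E₁ + E₂: E₁ [L^2 M T^-2] and E₂ [L^2 M T^-2] — same dimensions ✓
(B) F + mv: F [L M T^-2] and mv [L M T^-1] — different dimensions cannot be added/subtracted ✗
(C) p − Ft: p [L M T^-1] and Ft [L M T^-1] — same dimensions ✓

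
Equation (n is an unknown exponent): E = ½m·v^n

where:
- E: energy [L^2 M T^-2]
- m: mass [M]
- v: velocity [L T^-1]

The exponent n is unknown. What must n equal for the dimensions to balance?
n = 2

E has dimensions [L^2 M T^-2]; v has dimensions [L T^-1].
The rest of the RHS has dimensions [M], so v^n must supply [L^2 T^-2].
With n = 2: ½m·v^2 has dimensions [L^2 M T^-2], matching the LHS ✓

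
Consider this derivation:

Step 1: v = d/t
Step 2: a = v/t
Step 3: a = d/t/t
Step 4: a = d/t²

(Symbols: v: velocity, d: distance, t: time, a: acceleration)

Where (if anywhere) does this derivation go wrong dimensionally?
No step introduces an error — all steps are dimensionally consistent.

Step 1: v = d/t → LHS [L T^-1], RHS [L T^-1] ✓
Step 2: a = v/t → LHS [L T^-2], RHS [L T^-2] ✓
Step 3: a = d/t/t → LHS [L T^-2], RHS [L T^-2] ✓
Step 4: a = d/t² → LHS [L T^-2], RHS [L T^-2] ✓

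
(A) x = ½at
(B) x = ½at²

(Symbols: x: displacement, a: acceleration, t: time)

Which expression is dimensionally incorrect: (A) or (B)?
(A)

(A) x = ½at: LHS [L], RHS [L T^-1] ✗
(B) x = ½at²: LHS [L], RHS [L] ✓

Expression (A) x = ½at is dimensionally incorrect.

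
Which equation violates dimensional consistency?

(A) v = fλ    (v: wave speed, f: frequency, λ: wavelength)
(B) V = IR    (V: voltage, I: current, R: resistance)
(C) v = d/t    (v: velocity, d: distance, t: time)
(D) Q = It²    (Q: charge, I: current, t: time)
(D) Q = It²

The equation (D) Q = It² is dimensionally incorrect.

LHS (Q): [I T]
RHS (It²): [I T^2] ✗

The dimensions do not match. The other three equations balance.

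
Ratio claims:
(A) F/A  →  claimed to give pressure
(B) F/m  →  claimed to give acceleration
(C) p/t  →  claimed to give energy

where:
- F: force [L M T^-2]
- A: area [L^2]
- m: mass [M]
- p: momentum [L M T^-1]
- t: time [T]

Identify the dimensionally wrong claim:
(C) p/t does not give energy

(A) F/A: [L^-1 M T^-2] = pressure [L^-1 M T^-2] ✓
(B) F/m: [L T^-2] = acceleration [L T^-2] ✓
(C) p/t: [L M T^-2] ≠ energy [L^2 M T^-2] ✗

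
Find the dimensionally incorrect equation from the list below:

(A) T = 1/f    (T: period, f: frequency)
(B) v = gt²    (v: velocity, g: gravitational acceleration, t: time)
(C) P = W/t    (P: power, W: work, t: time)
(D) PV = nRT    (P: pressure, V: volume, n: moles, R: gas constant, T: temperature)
(B) v = gt²

The equation (B) v = gt² is dimensionally incorrect.

LHS (v): [L T^-1]
RHS (gt²): [L] ✗

The dimensions do not match. The other three equations balance.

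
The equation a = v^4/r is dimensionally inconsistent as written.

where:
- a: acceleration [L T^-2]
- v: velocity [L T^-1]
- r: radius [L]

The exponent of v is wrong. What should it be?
The exponent of v should be 2: a = v^2/r

The LHS a has dimensions [L T^-2]; v has dimensions [L T^-1].
As written, the RHS v^4/r (exponent 4 on v) has dimensions [L^3 T^-4], which does not match.
With exponent 2, the RHS v^2/r has dimensions [L T^-2], matching the LHS.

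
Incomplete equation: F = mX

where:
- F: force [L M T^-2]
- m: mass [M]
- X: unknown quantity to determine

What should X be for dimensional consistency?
X = a (acceleration), dimensions [L T^-2]

F has dimensions [L M T^-2]; the rest of the RHS (m) has dimensions [M].
So X must have dimensions [L T^-2] — X = a (acceleration).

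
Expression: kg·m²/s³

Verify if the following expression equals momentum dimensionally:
No

The expression kg·m²/s³ has dimensions [L^2 M T^-3], but momentum has dimensions [L M T^-1].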